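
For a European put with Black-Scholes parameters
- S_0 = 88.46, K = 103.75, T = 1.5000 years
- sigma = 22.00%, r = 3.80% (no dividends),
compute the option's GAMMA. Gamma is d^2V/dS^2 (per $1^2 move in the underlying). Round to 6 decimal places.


Answer: Gamma = 0.016241

Derivation:
d1 = -0.2454451320; d2 = -0.5148890038
phi(d1) = 0.3871046575; exp(-qT) = 1.0000000000; exp(-rT) = 0.9445940694
Gamma = exp(-qT) * phi(d1) / (S * sigma * sqrt(T)) = 1.0000000000 * 0.3871046575 / (88.4600 * 0.2200 * 1.2247448714) = 0.016241


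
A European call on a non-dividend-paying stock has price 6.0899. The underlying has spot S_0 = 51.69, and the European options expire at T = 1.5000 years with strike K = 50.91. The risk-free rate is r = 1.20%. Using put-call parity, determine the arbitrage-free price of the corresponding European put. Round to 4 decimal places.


Answer: Put price = 4.4017

Derivation:
Put-call parity: C - P = S_0 * exp(-qT) - K * exp(-rT).
S_0 * exp(-qT) = 51.6900 * 1.00000000 = 51.69000000
K * exp(-rT) = 50.9100 * 0.98216103 = 50.00181816
P = C - S*exp(-qT) + K*exp(-rT)
P = 6.0899 - 51.69000000 + 50.00181816 = 4.4017


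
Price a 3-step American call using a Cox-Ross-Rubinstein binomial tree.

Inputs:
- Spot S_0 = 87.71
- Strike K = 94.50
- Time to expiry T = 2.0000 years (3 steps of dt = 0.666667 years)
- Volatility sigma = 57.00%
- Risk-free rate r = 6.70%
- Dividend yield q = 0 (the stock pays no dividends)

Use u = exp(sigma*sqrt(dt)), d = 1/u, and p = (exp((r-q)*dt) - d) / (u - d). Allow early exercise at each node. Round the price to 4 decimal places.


Answer: Price = V(0,0) = 31.0623

Derivation:
dt = T/N = 0.666667
u = exp(sigma*sqrt(dt)) = 1.592656; d = 1/u = 0.627882
p = (exp((r-q)*dt) - d) / (u - d) = 0.433052
Discount per step: exp(-r*dt) = 0.956316
Stock lattice S(k, i) with i counting down-moves:
  k=0: S(0,0) = 87.7100
  k=1: S(1,0) = 139.6919; S(1,1) = 55.0715
  k=2: S(2,0) = 222.4811; S(2,1) = 87.7100; S(2,2) = 34.5784
  k=3: S(3,0) = 354.3358; S(3,1) = 139.6919; S(3,2) = 55.0715; S(3,3) = 21.7112
Terminal payoffs V(N, i) = max(S_T - K, 0):
  V(3,0) = 259.835807; V(3,1) = 45.191856; V(3,2) = 0.000000; V(3,3) = 0.000000
Backward induction: V(k, i) = exp(-r*dt) * [p * V(k+1, i) + (1-p) * V(k+1, i+1)]; then take max(V_cont, immediate exercise) for American.
  V(2,0) = exp(-r*dt) * [p*259.835807 + (1-p)*45.191856] = 132.109189; exercise = 127.981070; V(2,0) = max -> 132.109189
  V(2,1) = exp(-r*dt) * [p*45.191856 + (1-p)*0.000000] = 18.715511; exercise = 0.000000; V(2,1) = max -> 18.715511
  V(2,2) = exp(-r*dt) * [p*0.000000 + (1-p)*0.000000] = 0.000000; exercise = 0.000000; V(2,2) = max -> 0.000000
  V(1,0) = exp(-r*dt) * [p*132.109189 + (1-p)*18.715511] = 64.858191; exercise = 45.191856; V(1,0) = max -> 64.858191
  V(1,1) = exp(-r*dt) * [p*18.715511 + (1-p)*0.000000] = 7.750740; exercise = 0.000000; V(1,1) = max -> 7.750740
  V(0,0) = exp(-r*dt) * [p*64.858191 + (1-p)*7.750740] = 31.062329; exercise = 0.000000; V(0,0) = max -> 31.062329


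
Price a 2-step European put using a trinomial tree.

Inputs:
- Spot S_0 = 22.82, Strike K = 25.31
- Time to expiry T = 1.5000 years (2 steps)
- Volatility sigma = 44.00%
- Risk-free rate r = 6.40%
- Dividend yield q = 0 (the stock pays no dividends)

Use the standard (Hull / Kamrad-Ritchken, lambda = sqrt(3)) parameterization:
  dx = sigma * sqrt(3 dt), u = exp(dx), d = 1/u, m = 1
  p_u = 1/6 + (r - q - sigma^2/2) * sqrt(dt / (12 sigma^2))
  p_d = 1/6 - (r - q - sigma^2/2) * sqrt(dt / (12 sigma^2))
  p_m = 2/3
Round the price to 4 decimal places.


dt = T/N = 0.750000; dx = sigma*sqrt(3*dt) = 0.660000
u = exp(dx) = 1.934792; d = 1/u = 0.516851
p_u = 0.148030, p_m = 0.666667, p_d = 0.185303
Discount per step: exp(-r*dt) = 0.953134
Stock lattice S(k, j) with j the centered position index:
  k=0: S(0,+0) = 22.8200
  k=1: S(1,-1) = 11.7945; S(1,+0) = 22.8200; S(1,+1) = 44.1520
  k=2: S(2,-2) = 6.0960; S(2,-1) = 11.7945; S(2,+0) = 22.8200; S(2,+1) = 44.1520; S(2,+2) = 85.4249
Terminal payoffs V(N, j) = max(K - S_T, 0):
  V(2,-2) = 19.213972; V(2,-1) = 13.515453; V(2,+0) = 2.490000; V(2,+1) = 0.000000; V(2,+2) = 0.000000
Backward induction: V(k, j) = exp(-r*dt) * [p_u * V(k+1, j+1) + p_m * V(k+1, j) + p_d * V(k+1, j-1)]
  V(1,-1) = exp(-r*dt) * [p_u*2.490000 + p_m*13.515453 + p_d*19.213972] = 12.332888
  V(1,+0) = exp(-r*dt) * [p_u*0.000000 + p_m*2.490000 + p_d*13.515453] = 3.969282
  V(1,+1) = exp(-r*dt) * [p_u*0.000000 + p_m*0.000000 + p_d*2.490000] = 0.439780
  V(0,+0) = exp(-r*dt) * [p_u*0.439780 + p_m*3.969282 + p_d*12.332888] = 4.762438

Answer: Price = V(0,0) = 4.7624


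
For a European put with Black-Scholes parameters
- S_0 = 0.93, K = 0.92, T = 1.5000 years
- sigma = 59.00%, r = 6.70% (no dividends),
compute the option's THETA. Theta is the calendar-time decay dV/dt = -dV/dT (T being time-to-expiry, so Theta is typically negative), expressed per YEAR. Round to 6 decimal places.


Answer: Theta = -0.045803

Derivation:
d1 = 0.5153420801; d2 = -0.2072573940
phi(d1) = 0.3493338363; exp(-qT) = 1.0000000000; exp(-rT) = 0.9043851124
Theta = -S*exp(-qT)*phi(d1)*sigma/(2*sqrt(T)) + r*K*exp(-rT)*N(-d2) - q*S*exp(-qT)*N(-d1)
N(-d1) = 0.3031569993; N(-d2) = 0.5820955768; sqrt(T) = 1.2247448714
Term 1 = -0.9300 * 1.0000000000 * 0.3493338363 * 0.5900 / (2 * 1.2247448714) = -0.0782528184
Term 2 = 0.0670 * 0.9200 * 0.9043851124 * 0.5820955768 = 0.0324496737
Term 3 = 0 (no dividend yield, q = 0)
Theta = -0.0782528184 + (0.0324496737) + (0.0000000000) = -0.045803


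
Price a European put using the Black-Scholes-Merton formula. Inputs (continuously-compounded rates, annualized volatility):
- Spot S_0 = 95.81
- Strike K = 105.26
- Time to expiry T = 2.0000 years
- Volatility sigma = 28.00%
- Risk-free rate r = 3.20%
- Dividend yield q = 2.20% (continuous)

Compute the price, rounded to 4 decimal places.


Answer: Price = 18.7244

Derivation:
d1 = (ln(S/K) + (r - q + 0.5*sigma^2) * T) / (sigma * sqrt(T)) = 0.01094395
d2 = d1 - sigma * sqrt(T) = -0.38503585
exp(-rT) = 0.93800500; exp(-qT) = 0.95695396
P = K * exp(-rT) * N(-d2) - S_0 * exp(-qT) * N(-d1)
N(-d1) = 0.49563408; N(-d2) = 0.64989457
P = 105.2600 * 0.93800500 * 0.64989457 - 95.8100 * 0.95695396 * 0.49563408 = 18.7244


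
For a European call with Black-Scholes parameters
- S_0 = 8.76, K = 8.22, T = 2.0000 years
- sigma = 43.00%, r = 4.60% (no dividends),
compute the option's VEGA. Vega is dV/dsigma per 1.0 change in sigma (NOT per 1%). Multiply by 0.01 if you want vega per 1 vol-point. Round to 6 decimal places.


Answer: Vega = 4.225115

Derivation:
d1 = 0.5599721598; d2 = -0.0481396720
phi(d1) = 0.3410511056; exp(-qT) = 1.0000000000; exp(-rT) = 0.9121051495
Vega = S * exp(-qT) * phi(d1) * sqrt(T) = 8.7600 * 1.0000000000 * 0.3410511056 * 1.4142135624 = 4.225115


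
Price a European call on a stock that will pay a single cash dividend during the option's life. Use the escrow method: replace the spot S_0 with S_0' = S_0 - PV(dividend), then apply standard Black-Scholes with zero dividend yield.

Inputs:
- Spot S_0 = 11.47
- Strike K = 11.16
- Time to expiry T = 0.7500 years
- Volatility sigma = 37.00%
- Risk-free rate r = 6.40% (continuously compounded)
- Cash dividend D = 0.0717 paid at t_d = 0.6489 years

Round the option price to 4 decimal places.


Answer: Price = 1.8172

Derivation:
PV(D) = D * exp(-r * t_d) = 0.0717 * 0.95932094 = 0.06878331
S_0' = S_0 - PV(D) = 11.4700 - 0.06878331 = 11.40121669
d1 = (ln(S_0'/K) + (r + sigma^2/2)*T) / (sigma*sqrt(T)) = 0.37674951
d2 = d1 - sigma*sqrt(T) = 0.05632011
exp(-rT) = 0.95313379
N(d1) = 0.64682012; N(d2) = 0.52245660
C = S_0' * N(d1) - K * exp(-rT) * N(d2) = 11.40121669 * 0.64682012 - 11.1600 * 0.95313379 * 0.52245660 = 1.8172


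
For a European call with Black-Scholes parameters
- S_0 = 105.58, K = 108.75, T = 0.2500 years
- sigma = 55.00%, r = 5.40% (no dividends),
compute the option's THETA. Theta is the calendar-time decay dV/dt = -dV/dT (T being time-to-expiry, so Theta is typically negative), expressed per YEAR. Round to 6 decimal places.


d1 = 0.0790174161; d2 = -0.1959825839
phi(d1) = 0.3976987741; exp(-qT) = 1.0000000000; exp(-rT) = 0.9865907163
Theta = -S*exp(-qT)*phi(d1)*sigma/(2*sqrt(T)) - r*K*exp(-rT)*N(d2) + q*S*exp(-qT)*N(d1)
N(d1) = 0.5314906148; N(d2) = 0.4223118988; sqrt(T) = 0.5000000000
Term 1 = -105.5800 * 1.0000000000 * 0.3976987741 * 0.5500 / (2 * 0.5000000000) = -23.0939701132
Term 2 = -0.0540 * 108.7500 * 0.9865907163 * 0.4223118988 = -2.4467712451
Term 3 = 0 (no dividend yield, q = 0)
Theta = -23.0939701132 + (-2.4467712451) + (0.0000000000) = -25.540741

Answer: Theta = -25.540741


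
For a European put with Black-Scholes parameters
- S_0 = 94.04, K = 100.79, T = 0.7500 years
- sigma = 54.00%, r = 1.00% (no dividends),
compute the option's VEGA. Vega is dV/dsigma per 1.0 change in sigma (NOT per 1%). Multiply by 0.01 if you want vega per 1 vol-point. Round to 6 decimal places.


Answer: Vega = 32.322888

Derivation:
d1 = 0.1016373386; d2 = -0.3660163794
phi(d1) = 0.3968870262; exp(-qT) = 1.0000000000; exp(-rT) = 0.9925280548
Vega = S * exp(-qT) * phi(d1) * sqrt(T) = 94.0400 * 1.0000000000 * 0.3968870262 * 0.8660254038 = 32.322888


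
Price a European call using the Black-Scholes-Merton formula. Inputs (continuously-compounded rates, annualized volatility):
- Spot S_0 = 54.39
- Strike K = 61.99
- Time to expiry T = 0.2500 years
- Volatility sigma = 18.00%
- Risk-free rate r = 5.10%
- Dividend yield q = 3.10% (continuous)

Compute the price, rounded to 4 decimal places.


d1 = (ln(S/K) + (r - q + 0.5*sigma^2) * T) / (sigma * sqrt(T)) = -1.35269743
d2 = d1 - sigma * sqrt(T) = -1.44269743
exp(-rT) = 0.98733094; exp(-qT) = 0.99227995
C = S_0 * exp(-qT) * N(d1) - K * exp(-rT) * N(d2)
N(d1) = 0.08807616; N(d2) = 0.07455286
C = 54.3900 * 0.99227995 * 0.08807616 - 61.9900 * 0.98733094 * 0.07455286 = 0.1905

Answer: Price = 0.1905


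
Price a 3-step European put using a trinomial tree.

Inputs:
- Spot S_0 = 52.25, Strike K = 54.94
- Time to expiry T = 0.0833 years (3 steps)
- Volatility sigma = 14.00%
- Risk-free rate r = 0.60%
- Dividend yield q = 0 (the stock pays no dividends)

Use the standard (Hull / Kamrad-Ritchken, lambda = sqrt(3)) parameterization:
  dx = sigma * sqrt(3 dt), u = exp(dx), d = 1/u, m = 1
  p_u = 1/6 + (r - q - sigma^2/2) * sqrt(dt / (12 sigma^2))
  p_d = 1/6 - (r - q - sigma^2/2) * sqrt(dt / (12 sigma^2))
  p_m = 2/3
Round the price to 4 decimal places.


dt = T/N = 0.027767; dx = sigma*sqrt(3*dt) = 0.040406
u = exp(dx) = 1.041234; d = 1/u = 0.960399
p_u = 0.165361, p_m = 0.666667, p_d = 0.167972
Discount per step: exp(-r*dt) = 0.999833
Stock lattice S(k, j) with j the centered position index:
  k=0: S(0,+0) = 52.2500
  k=1: S(1,-1) = 50.1808; S(1,+0) = 52.2500; S(1,+1) = 54.4045
  k=2: S(2,-2) = 48.1936; S(2,-1) = 50.1808; S(2,+0) = 52.2500; S(2,+1) = 54.4045; S(2,+2) = 56.6478
  k=3: S(3,-3) = 46.2851; S(3,-2) = 48.1936; S(3,-1) = 50.1808; S(3,+0) = 52.2500; S(3,+1) = 54.4045; S(3,+2) = 56.6478; S(3,+3) = 58.9836
Terminal payoffs V(N, j) = max(K - S_T, 0):
  V(3,-3) = 8.654877; V(3,-2) = 6.746362; V(3,-1) = 4.759151; V(3,+0) = 2.690000; V(3,+1) = 0.535530; V(3,+2) = 0.000000; V(3,+3) = 0.000000
Backward induction: V(k, j) = exp(-r*dt) * [p_u * V(k+1, j+1) + p_m * V(k+1, j) + p_d * V(k+1, j-1)]
  V(2,-2) = exp(-r*dt) * [p_u*4.759151 + p_m*6.746362 + p_d*8.654877] = 6.737210
  V(2,-1) = exp(-r*dt) * [p_u*2.690000 + p_m*4.759151 + p_d*6.746362] = 4.749999
  V(2,+0) = exp(-r*dt) * [p_u*0.535530 + p_m*2.690000 + p_d*4.759151] = 2.680848
  V(2,+1) = exp(-r*dt) * [p_u*0.000000 + p_m*0.535530 + p_d*2.690000] = 0.808731
  V(2,+2) = exp(-r*dt) * [p_u*0.000000 + p_m*0.000000 + p_d*0.535530] = 0.089939
  V(1,-1) = exp(-r*dt) * [p_u*2.680848 + p_m*4.749999 + p_d*6.737210] = 4.740849
  V(1,+0) = exp(-r*dt) * [p_u*0.808731 + p_m*2.680848 + p_d*4.749999] = 2.718380
  V(1,+1) = exp(-r*dt) * [p_u*0.089939 + p_m*0.808731 + p_d*2.680848] = 1.004167
  V(0,+0) = exp(-r*dt) * [p_u*1.004167 + p_m*2.718380 + p_d*4.740849] = 2.774173

Answer: Price = V(0,0) = 2.7742


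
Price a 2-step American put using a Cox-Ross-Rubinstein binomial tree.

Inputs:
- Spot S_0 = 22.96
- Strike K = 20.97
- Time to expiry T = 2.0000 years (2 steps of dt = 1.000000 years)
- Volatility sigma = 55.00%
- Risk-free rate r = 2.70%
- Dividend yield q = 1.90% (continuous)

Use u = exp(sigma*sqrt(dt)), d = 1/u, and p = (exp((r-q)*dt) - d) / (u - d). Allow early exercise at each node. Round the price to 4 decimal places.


dt = T/N = 1.000000
u = exp(sigma*sqrt(dt)) = 1.733253; d = 1/u = 0.576950
p = (exp((r-q)*dt) - d) / (u - d) = 0.372811
Discount per step: exp(-r*dt) = 0.973361
Stock lattice S(k, i) with i counting down-moves:
  k=0: S(0,0) = 22.9600
  k=1: S(1,0) = 39.7955; S(1,1) = 13.2468
  k=2: S(2,0) = 68.9757; S(2,1) = 22.9600; S(2,2) = 7.6427
Terminal payoffs V(N, i) = max(K - S_T, 0):
  V(2,0) = 0.000000; V(2,1) = 0.000000; V(2,2) = 13.327280
Backward induction: V(k, i) = exp(-r*dt) * [p * V(k+1, i) + (1-p) * V(k+1, i+1)]; then take max(V_cont, immediate exercise) for American.
  V(1,0) = exp(-r*dt) * [p*0.000000 + (1-p)*0.000000] = 0.000000; exercise = 0.000000; V(1,0) = max -> 0.000000
  V(1,1) = exp(-r*dt) * [p*0.000000 + (1-p)*13.327280] = 8.136060; exercise = 7.723232; V(1,1) = max -> 8.136060
  V(0,0) = exp(-r*dt) * [p*0.000000 + (1-p)*8.136060] = 4.966916; exercise = 0.000000; V(0,0) = max -> 4.966916

Answer: Price = V(0,0) = 4.9669


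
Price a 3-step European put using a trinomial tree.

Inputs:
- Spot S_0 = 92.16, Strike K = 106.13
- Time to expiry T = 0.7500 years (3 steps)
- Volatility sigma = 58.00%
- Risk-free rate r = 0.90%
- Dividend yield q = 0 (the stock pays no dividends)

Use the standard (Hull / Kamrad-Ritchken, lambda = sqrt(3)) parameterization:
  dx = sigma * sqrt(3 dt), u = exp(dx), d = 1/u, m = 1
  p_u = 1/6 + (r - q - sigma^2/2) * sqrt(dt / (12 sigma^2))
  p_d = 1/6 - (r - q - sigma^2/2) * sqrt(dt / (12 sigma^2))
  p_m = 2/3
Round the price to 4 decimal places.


Answer: Price = V(0,0) = 27.0016

Derivation:
dt = T/N = 0.250000; dx = sigma*sqrt(3*dt) = 0.502295
u = exp(dx) = 1.652509; d = 1/u = 0.605140
p_u = 0.127048, p_m = 0.666667, p_d = 0.206285
Discount per step: exp(-r*dt) = 0.997753
Stock lattice S(k, j) with j the centered position index:
  k=0: S(0,+0) = 92.1600
  k=1: S(1,-1) = 55.7697; S(1,+0) = 92.1600; S(1,+1) = 152.2952
  k=2: S(2,-2) = 33.7485; S(2,-1) = 55.7697; S(2,+0) = 92.1600; S(2,+1) = 152.2952; S(2,+2) = 251.6692
  k=3: S(3,-3) = 20.4226; S(3,-2) = 33.7485; S(3,-1) = 55.7697; S(3,+0) = 92.1600; S(3,+1) = 152.2952; S(3,+2) = 251.6692; S(3,+3) = 415.8857
Terminal payoffs V(N, j) = max(K - S_T, 0):
  V(3,-3) = 85.707403; V(3,-2) = 72.381474; V(3,-1) = 50.360258; V(3,+0) = 13.970000; V(3,+1) = 0.000000; V(3,+2) = 0.000000; V(3,+3) = 0.000000
Backward induction: V(k, j) = exp(-r*dt) * [p_u * V(k+1, j+1) + p_m * V(k+1, j) + p_d * V(k+1, j-1)]
  V(2,-2) = exp(-r*dt) * [p_u*50.360258 + p_m*72.381474 + p_d*85.707403] = 72.170084
  V(2,-1) = exp(-r*dt) * [p_u*13.970000 + p_m*50.360258 + p_d*72.381474] = 50.166572
  V(2,+0) = exp(-r*dt) * [p_u*0.000000 + p_m*13.970000 + p_d*50.360258] = 19.657612
  V(2,+1) = exp(-r*dt) * [p_u*0.000000 + p_m*0.000000 + p_d*13.970000] = 2.875322
  V(2,+2) = exp(-r*dt) * [p_u*0.000000 + p_m*0.000000 + p_d*0.000000] = 0.000000
  V(1,-1) = exp(-r*dt) * [p_u*19.657612 + p_m*50.166572 + p_d*72.170084] = 50.715208
  V(1,+0) = exp(-r*dt) * [p_u*2.875322 + p_m*19.657612 + p_d*50.166572] = 23.765451
  V(1,+1) = exp(-r*dt) * [p_u*0.000000 + p_m*2.875322 + p_d*19.657612] = 5.958527
  V(0,+0) = exp(-r*dt) * [p_u*5.958527 + p_m*23.765451 + p_d*50.715208] = 27.001612


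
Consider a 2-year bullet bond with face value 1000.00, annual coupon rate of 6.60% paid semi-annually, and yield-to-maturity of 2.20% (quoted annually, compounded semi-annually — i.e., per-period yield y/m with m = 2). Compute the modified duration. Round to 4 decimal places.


Coupon per period c = face * coupon_rate / m = 33.000000
Periods per year m = 2; per-period yield y/m = 0.011000
Number of cashflows N = 4
Cashflows (t years, CF_t, discount factor 1/(1+y/m)^(m*t), PV):
  t = 0.5000: CF_t = 33.000000, DF = 0.989120, PV = 32.640950
  t = 1.0000: CF_t = 33.000000, DF = 0.978358, PV = 32.285806
  t = 1.5000: CF_t = 33.000000, DF = 0.967713, PV = 31.934526
  t = 2.0000: CF_t = 1033.000000, DF = 0.957184, PV = 988.770952
Price P = sum_t PV_t = 1085.632233
First compute Macaulay numerator sum_t t * PV_t:
  t * PV_t at t = 0.5000: 16.320475
  t * PV_t at t = 1.0000: 32.285806
  t * PV_t at t = 1.5000: 47.901789
  t * PV_t at t = 2.0000: 1977.541903
Macaulay duration D = 2074.049973 / 1085.632233 = 1.910454
Modified duration = D / (1 + y/m) = 1.910454 / (1 + 0.011000) = 1.889667

Answer: Modified duration = 1.8897


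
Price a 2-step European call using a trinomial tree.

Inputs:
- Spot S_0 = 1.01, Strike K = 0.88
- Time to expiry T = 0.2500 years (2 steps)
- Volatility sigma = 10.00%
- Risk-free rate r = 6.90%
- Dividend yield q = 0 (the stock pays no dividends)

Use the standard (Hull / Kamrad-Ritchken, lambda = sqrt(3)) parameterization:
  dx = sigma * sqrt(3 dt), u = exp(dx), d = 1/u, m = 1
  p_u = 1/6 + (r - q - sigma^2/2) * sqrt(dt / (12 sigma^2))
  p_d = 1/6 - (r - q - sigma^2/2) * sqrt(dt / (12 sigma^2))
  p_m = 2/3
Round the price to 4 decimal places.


Answer: Price = V(0,0) = 0.1450

Derivation:
dt = T/N = 0.125000; dx = sigma*sqrt(3*dt) = 0.061237
u = exp(dx) = 1.063151; d = 1/u = 0.940600
p_u = 0.231986, p_m = 0.666667, p_d = 0.101347
Discount per step: exp(-r*dt) = 0.991412
Stock lattice S(k, j) with j the centered position index:
  k=0: S(0,+0) = 1.0100
  k=1: S(1,-1) = 0.9500; S(1,+0) = 1.0100; S(1,+1) = 1.0738
  k=2: S(2,-2) = 0.8936; S(2,-1) = 0.9500; S(2,+0) = 1.0100; S(2,+1) = 1.0738; S(2,+2) = 1.1416
Terminal payoffs V(N, j) = max(S_T - K, 0):
  V(2,-2) = 0.013576; V(2,-1) = 0.070006; V(2,+0) = 0.130000; V(2,+1) = 0.193783; V(2,+2) = 0.261593
Backward induction: V(k, j) = exp(-r*dt) * [p_u * V(k+1, j+1) + p_m * V(k+1, j) + p_d * V(k+1, j-1)]
  V(1,-1) = exp(-r*dt) * [p_u*0.130000 + p_m*0.070006 + p_d*0.013576] = 0.077533
  V(1,+0) = exp(-r*dt) * [p_u*0.193783 + p_m*0.130000 + p_d*0.070006] = 0.137525
  V(1,+1) = exp(-r*dt) * [p_u*0.261593 + p_m*0.193783 + p_d*0.130000] = 0.201306
  V(0,+0) = exp(-r*dt) * [p_u*0.201306 + p_m*0.137525 + p_d*0.077533] = 0.144986


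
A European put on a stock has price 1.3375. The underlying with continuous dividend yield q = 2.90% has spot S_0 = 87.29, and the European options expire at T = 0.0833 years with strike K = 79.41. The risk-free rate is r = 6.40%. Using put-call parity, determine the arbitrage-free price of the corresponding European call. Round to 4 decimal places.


Answer: Call price = 9.4291

Derivation:
Put-call parity: C - P = S_0 * exp(-qT) - K * exp(-rT).
S_0 * exp(-qT) = 87.2900 * 0.99758722 = 87.07938804
K * exp(-rT) = 79.4100 * 0.99468299 = 78.98777589
C = P + S*exp(-qT) - K*exp(-rT)
C = 1.3375 + 87.07938804 - 78.98777589 = 9.4291


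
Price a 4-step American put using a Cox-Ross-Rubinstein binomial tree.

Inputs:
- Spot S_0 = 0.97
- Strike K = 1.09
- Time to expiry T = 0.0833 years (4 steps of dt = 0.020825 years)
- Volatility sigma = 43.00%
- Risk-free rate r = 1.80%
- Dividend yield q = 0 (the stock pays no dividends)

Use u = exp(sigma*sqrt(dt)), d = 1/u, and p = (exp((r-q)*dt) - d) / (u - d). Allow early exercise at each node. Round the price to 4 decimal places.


dt = T/N = 0.020825
u = exp(sigma*sqrt(dt)) = 1.064018; d = 1/u = 0.939833
p = (exp((r-q)*dt) - d) / (u - d) = 0.487511
Discount per step: exp(-r*dt) = 0.999625
Stock lattice S(k, i) with i counting down-moves:
  k=0: S(0,0) = 0.9700
  k=1: S(1,0) = 1.0321; S(1,1) = 0.9116
  k=2: S(2,0) = 1.0982; S(2,1) = 0.9700; S(2,2) = 0.8568
  k=3: S(3,0) = 1.1685; S(3,1) = 1.0321; S(3,2) = 0.9116; S(3,3) = 0.8052
  k=4: S(4,0) = 1.2433; S(4,1) = 1.0982; S(4,2) = 0.9700; S(4,3) = 0.8568; S(4,4) = 0.7568
Terminal payoffs V(N, i) = max(K - S_T, 0):
  V(4,0) = 0.000000; V(4,1) = 0.000000; V(4,2) = 0.120000; V(4,3) = 0.233212; V(4,4) = 0.333211
Backward induction: V(k, i) = exp(-r*dt) * [p * V(k+1, i) + (1-p) * V(k+1, i+1)]; then take max(V_cont, immediate exercise) for American.
  V(3,0) = exp(-r*dt) * [p*0.000000 + (1-p)*0.000000] = 0.000000; exercise = 0.000000; V(3,0) = max -> 0.000000
  V(3,1) = exp(-r*dt) * [p*0.000000 + (1-p)*0.120000] = 0.061476; exercise = 0.057902; V(3,1) = max -> 0.061476
  V(3,2) = exp(-r*dt) * [p*0.120000 + (1-p)*0.233212] = 0.177953; exercise = 0.178362; V(3,2) = max -> 0.178362
  V(3,3) = exp(-r*dt) * [p*0.233212 + (1-p)*0.333211] = 0.284354; exercise = 0.284762; V(3,3) = max -> 0.284762
  V(2,0) = exp(-r*dt) * [p*0.000000 + (1-p)*0.061476] = 0.031494; exercise = 0.000000; V(2,0) = max -> 0.031494
  V(2,1) = exp(-r*dt) * [p*0.061476 + (1-p)*0.178362] = 0.121333; exercise = 0.120000; V(2,1) = max -> 0.121333
  V(2,2) = exp(-r*dt) * [p*0.178362 + (1-p)*0.284762] = 0.232803; exercise = 0.233212; V(2,2) = max -> 0.233212
  V(1,0) = exp(-r*dt) * [p*0.031494 + (1-p)*0.121333] = 0.077506; exercise = 0.057902; V(1,0) = max -> 0.077506
  V(1,1) = exp(-r*dt) * [p*0.121333 + (1-p)*0.233212] = 0.178603; exercise = 0.178362; V(1,1) = max -> 0.178603
  V(0,0) = exp(-r*dt) * [p*0.077506 + (1-p)*0.178603] = 0.129269; exercise = 0.120000; V(0,0) = max -> 0.129269

Answer: Price = V(0,0) = 0.1293


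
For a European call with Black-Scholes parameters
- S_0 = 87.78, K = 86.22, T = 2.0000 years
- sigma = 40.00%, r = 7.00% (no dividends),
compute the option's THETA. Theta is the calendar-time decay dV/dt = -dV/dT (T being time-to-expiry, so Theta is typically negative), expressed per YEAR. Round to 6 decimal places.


Answer: Theta = -6.844723

Derivation:
d1 = 0.5620288254; d2 = -0.0036565995
phi(d1) = 0.3406578310; exp(-qT) = 1.0000000000; exp(-rT) = 0.8693582354
Theta = -S*exp(-qT)*phi(d1)*sigma/(2*sqrt(T)) - r*K*exp(-rT)*N(d2) + q*S*exp(-qT)*N(d1)
N(d1) = 0.7129518101; N(d2) = 0.4985412311; sqrt(T) = 1.4142135624
Term 1 = -87.7800 * 1.0000000000 * 0.3406578310 * 0.4000 / (2 * 1.4142135624) = -4.2289149532
Term 2 = -0.0700 * 86.2200 * 0.8693582354 * 0.4985412311 = -2.6158082964
Term 3 = 0 (no dividend yield, q = 0)
Theta = -4.2289149532 + (-2.6158082964) + (0.0000000000) = -6.844723


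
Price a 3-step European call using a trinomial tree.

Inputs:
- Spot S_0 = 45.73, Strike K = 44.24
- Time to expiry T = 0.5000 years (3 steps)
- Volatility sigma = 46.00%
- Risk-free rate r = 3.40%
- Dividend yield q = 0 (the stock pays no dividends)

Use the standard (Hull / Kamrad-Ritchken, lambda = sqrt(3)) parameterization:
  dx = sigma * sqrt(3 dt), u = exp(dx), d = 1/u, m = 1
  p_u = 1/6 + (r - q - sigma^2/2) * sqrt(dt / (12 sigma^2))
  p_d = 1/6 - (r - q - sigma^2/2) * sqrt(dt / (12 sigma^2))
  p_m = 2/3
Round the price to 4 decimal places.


Answer: Price = V(0,0) = 6.6533

Derivation:
dt = T/N = 0.166667; dx = sigma*sqrt(3*dt) = 0.325269
u = exp(dx) = 1.384403; d = 1/u = 0.722333
p_u = 0.148272, p_m = 0.666667, p_d = 0.185062
Discount per step: exp(-r*dt) = 0.994349
Stock lattice S(k, j) with j the centered position index:
  k=0: S(0,+0) = 45.7300
  k=1: S(1,-1) = 33.0323; S(1,+0) = 45.7300; S(1,+1) = 63.3088
  k=2: S(2,-2) = 23.8603; S(2,-1) = 33.0323; S(2,+0) = 45.7300; S(2,+1) = 63.3088; S(2,+2) = 87.6448
  k=3: S(3,-3) = 17.2351; S(3,-2) = 23.8603; S(3,-1) = 33.0323; S(3,+0) = 45.7300; S(3,+1) = 63.3088; S(3,+2) = 87.6448; S(3,+3) = 121.3358
Terminal payoffs V(N, j) = max(S_T - K, 0):
  V(3,-3) = 0.000000; V(3,-2) = 0.000000; V(3,-1) = 0.000000; V(3,+0) = 1.490000; V(3,+1) = 19.068757; V(3,+2) = 43.404843; V(3,+3) = 77.095798
Backward induction: V(k, j) = exp(-r*dt) * [p_u * V(k+1, j+1) + p_m * V(k+1, j) + p_d * V(k+1, j-1)]
  V(2,-2) = exp(-r*dt) * [p_u*0.000000 + p_m*0.000000 + p_d*0.000000] = 0.000000
  V(2,-1) = exp(-r*dt) * [p_u*1.490000 + p_m*0.000000 + p_d*0.000000] = 0.219676
  V(2,+0) = exp(-r*dt) * [p_u*19.068757 + p_m*1.490000 + p_d*0.000000] = 3.799100
  V(2,+1) = exp(-r*dt) * [p_u*43.404843 + p_m*19.068757 + p_d*1.490000] = 19.314196
  V(2,+2) = exp(-r*dt) * [p_u*77.095798 + p_m*43.404843 + p_d*19.068757] = 43.648535
  V(1,-1) = exp(-r*dt) * [p_u*3.799100 + p_m*0.219676 + p_d*0.000000] = 0.705739
  V(1,+0) = exp(-r*dt) * [p_u*19.314196 + p_m*3.799100 + p_d*0.219676] = 5.406411
  V(1,+1) = exp(-r*dt) * [p_u*43.648535 + p_m*19.314196 + p_d*3.799100] = 19.937737
  V(0,+0) = exp(-r*dt) * [p_u*19.937737 + p_m*5.406411 + p_d*0.705739] = 6.653272


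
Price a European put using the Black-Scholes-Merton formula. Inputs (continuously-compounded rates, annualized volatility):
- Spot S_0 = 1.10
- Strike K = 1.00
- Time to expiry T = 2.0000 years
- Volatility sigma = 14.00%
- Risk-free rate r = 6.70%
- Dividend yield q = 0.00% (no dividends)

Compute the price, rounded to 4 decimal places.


Answer: Price = 0.0118

Derivation:
d1 = (ln(S/K) + (r - q + 0.5*sigma^2) * T) / (sigma * sqrt(T)) = 1.25718626
d2 = d1 - sigma * sqrt(T) = 1.05919636
exp(-rT) = 0.87459006; exp(-qT) = 1.00000000
P = K * exp(-rT) * N(-d2) - S_0 * exp(-qT) * N(-d1)
N(-d1) = 0.10434310; N(-d2) = 0.14475518
P = 1.0000 * 0.87459006 * 0.14475518 - 1.1000 * 1.00000000 * 0.10434310 = 0.0118


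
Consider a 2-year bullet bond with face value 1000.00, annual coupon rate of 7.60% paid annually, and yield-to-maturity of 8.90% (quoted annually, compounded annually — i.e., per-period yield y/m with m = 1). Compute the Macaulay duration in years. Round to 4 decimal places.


Answer: Macaulay duration = 1.9286 years

Derivation:
Coupon per period c = face * coupon_rate / m = 76.000000
Periods per year m = 1; per-period yield y/m = 0.089000
Number of cashflows N = 2
Cashflows (t years, CF_t, discount factor 1/(1+y/m)^(m*t), PV):
  t = 1.0000: CF_t = 76.000000, DF = 0.918274, PV = 69.788797
  t = 2.0000: CF_t = 1076.000000, DF = 0.843226, PV = 907.311701
Price P = sum_t PV_t = 977.100498
Macaulay numerator sum_t t * PV_t:
  t * PV_t at t = 1.0000: 69.788797
  t * PV_t at t = 2.0000: 1814.623402
Macaulay duration D = (sum_t t * PV_t) / P = 1884.412199 / 977.100498 = 1.928576


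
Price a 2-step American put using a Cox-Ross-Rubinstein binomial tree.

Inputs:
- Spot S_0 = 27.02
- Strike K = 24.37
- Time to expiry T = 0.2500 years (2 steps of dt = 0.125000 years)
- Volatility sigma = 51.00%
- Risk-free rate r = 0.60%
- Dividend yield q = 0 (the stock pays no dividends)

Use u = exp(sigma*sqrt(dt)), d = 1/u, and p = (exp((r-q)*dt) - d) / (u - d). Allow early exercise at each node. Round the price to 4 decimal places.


Answer: Price = V(0,0) = 1.6276

Derivation:
dt = T/N = 0.125000
u = exp(sigma*sqrt(dt)) = 1.197591; d = 1/u = 0.835009
p = (exp((r-q)*dt) - d) / (u - d) = 0.457113
Discount per step: exp(-r*dt) = 0.999250
Stock lattice S(k, i) with i counting down-moves:
  k=0: S(0,0) = 27.0200
  k=1: S(1,0) = 32.3589; S(1,1) = 22.5620
  k=2: S(2,0) = 38.7528; S(2,1) = 27.0200; S(2,2) = 18.8394
Terminal payoffs V(N, i) = max(K - S_T, 0):
  V(2,0) = 0.000000; V(2,1) = 0.000000; V(2,2) = 5.530554
Backward induction: V(k, i) = exp(-r*dt) * [p * V(k+1, i) + (1-p) * V(k+1, i+1)]; then take max(V_cont, immediate exercise) for American.
  V(1,0) = exp(-r*dt) * [p*0.000000 + (1-p)*0.000000] = 0.000000; exercise = 0.000000; V(1,0) = max -> 0.000000
  V(1,1) = exp(-r*dt) * [p*0.000000 + (1-p)*5.530554] = 3.000215; exercise = 1.808044; V(1,1) = max -> 3.000215
  V(0,0) = exp(-r*dt) * [p*0.000000 + (1-p)*3.000215] = 1.627557; exercise = 0.000000; V(0,0) = max -> 1.627557


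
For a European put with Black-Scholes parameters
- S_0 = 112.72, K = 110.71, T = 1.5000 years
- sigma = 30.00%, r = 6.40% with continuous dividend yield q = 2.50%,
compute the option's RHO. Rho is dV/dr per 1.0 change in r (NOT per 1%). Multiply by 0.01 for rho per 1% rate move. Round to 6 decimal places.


Answer: Rho = -73.959130

Derivation:
d1 = 0.3918984846; d2 = 0.0244750231
phi(d1) = 0.3694533699; exp(-qT) = 0.9631944177; exp(-rT) = 0.9084640161
N(-d2) = 0.4902368532
Rho = -K*T*exp(-rT)*N(-d2) = -110.7100 * 1.5000 * 0.9084640161 * 0.4902368532 = -73.959130


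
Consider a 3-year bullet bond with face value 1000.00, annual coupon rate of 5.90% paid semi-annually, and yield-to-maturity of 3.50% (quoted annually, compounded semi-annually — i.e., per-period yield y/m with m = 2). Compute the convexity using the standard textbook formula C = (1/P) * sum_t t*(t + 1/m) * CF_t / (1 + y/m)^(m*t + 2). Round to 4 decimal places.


Coupon per period c = face * coupon_rate / m = 29.500000
Periods per year m = 2; per-period yield y/m = 0.017500
Number of cashflows N = 6
Cashflows (t years, CF_t, discount factor 1/(1+y/m)^(m*t), PV):
  t = 0.5000: CF_t = 29.500000, DF = 0.982801, PV = 28.992629
  t = 1.0000: CF_t = 29.500000, DF = 0.965898, PV = 28.493984
  t = 1.5000: CF_t = 29.500000, DF = 0.949285, PV = 28.003916
  t = 2.0000: CF_t = 29.500000, DF = 0.932959, PV = 27.522276
  t = 2.5000: CF_t = 29.500000, DF = 0.916913, PV = 27.048920
  t = 3.0000: CF_t = 1029.500000, DF = 0.901143, PV = 927.726247
Price P = sum_t PV_t = 1067.787971
Convexity numerator sum_t t*(t + 1/m) * CF_t / (1+y/m)^(m*t + 2):
  t = 0.5000: term = 14.001958
  t = 1.0000: term = 41.283414
  t = 1.5000: term = 81.146759
  t = 2.0000: term = 132.918525
  t = 2.5000: term = 195.948685
  t = 3.0000: term = 9408.931502
Convexity = (1/P) * sum = 9874.230844 / 1067.787971 = 9.247370

Answer: Convexity = 9.2474


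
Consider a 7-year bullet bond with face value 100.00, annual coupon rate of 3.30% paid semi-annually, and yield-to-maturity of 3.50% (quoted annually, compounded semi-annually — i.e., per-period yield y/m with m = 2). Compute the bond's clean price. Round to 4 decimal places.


Coupon per period c = face * coupon_rate / m = 1.650000
Periods per year m = 2; per-period yield y/m = 0.017500
Number of cashflows N = 14
Cashflows (t years, CF_t, discount factor 1/(1+y/m)^(m*t), PV):
  t = 0.5000: CF_t = 1.650000, DF = 0.982801, PV = 1.621622
  t = 1.0000: CF_t = 1.650000, DF = 0.965898, PV = 1.593731
  t = 1.5000: CF_t = 1.650000, DF = 0.949285, PV = 1.566321
  t = 2.0000: CF_t = 1.650000, DF = 0.932959, PV = 1.539382
  t = 2.5000: CF_t = 1.650000, DF = 0.916913, PV = 1.512906
  t = 3.0000: CF_t = 1.650000, DF = 0.901143, PV = 1.486885
  t = 3.5000: CF_t = 1.650000, DF = 0.885644, PV = 1.461312
  t = 4.0000: CF_t = 1.650000, DF = 0.870412, PV = 1.436179
  t = 4.5000: CF_t = 1.650000, DF = 0.855441, PV = 1.411478
  t = 5.0000: CF_t = 1.650000, DF = 0.840729, PV = 1.387202
  t = 5.5000: CF_t = 1.650000, DF = 0.826269, PV = 1.363344
  t = 6.0000: CF_t = 1.650000, DF = 0.812058, PV = 1.339896
  t = 6.5000: CF_t = 1.650000, DF = 0.798091, PV = 1.316851
  t = 7.0000: CF_t = 101.650000, DF = 0.784365, PV = 79.730692
Price P = sum_t PV_t = 98.767799

Answer: Price = 98.7678


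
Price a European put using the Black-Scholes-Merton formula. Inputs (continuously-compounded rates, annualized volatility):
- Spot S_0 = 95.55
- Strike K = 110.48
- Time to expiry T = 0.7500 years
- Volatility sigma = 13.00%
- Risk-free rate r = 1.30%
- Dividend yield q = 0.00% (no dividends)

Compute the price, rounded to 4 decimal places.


d1 = (ln(S/K) + (r - q + 0.5*sigma^2) * T) / (sigma * sqrt(T)) = -1.14668282
d2 = d1 - sigma * sqrt(T) = -1.25926612
exp(-rT) = 0.99029738; exp(-qT) = 1.00000000
P = K * exp(-rT) * N(-d2) - S_0 * exp(-qT) * N(-d1)
N(-d1) = 0.87424363; N(-d2) = 0.89603289
P = 110.4800 * 0.99029738 * 0.89603289 - 95.5500 * 1.00000000 * 0.87424363 = 14.4992

Answer: Price = 14.4992


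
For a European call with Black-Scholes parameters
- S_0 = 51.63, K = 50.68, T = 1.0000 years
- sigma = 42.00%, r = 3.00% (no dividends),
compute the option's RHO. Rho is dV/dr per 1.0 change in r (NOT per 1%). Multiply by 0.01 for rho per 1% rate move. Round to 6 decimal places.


d1 = 0.3256465320; d2 = -0.0943534680
phi(d1) = 0.3783402465; exp(-qT) = 1.0000000000; exp(-rT) = 0.9704455335
N(d2) = 0.4624141890
Rho = K*T*exp(-rT)*N(d2) = 50.6800 * 1.0000 * 0.9704455335 * 0.4624141890 = 22.742538

Answer: Rho = 22.742538


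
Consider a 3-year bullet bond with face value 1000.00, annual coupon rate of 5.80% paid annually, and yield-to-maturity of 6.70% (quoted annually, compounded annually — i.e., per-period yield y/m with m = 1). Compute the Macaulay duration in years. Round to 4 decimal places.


Answer: Macaulay duration = 2.8365 years

Derivation:
Coupon per period c = face * coupon_rate / m = 58.000000
Periods per year m = 1; per-period yield y/m = 0.067000
Number of cashflows N = 3
Cashflows (t years, CF_t, discount factor 1/(1+y/m)^(m*t), PV):
  t = 1.0000: CF_t = 58.000000, DF = 0.937207, PV = 54.358013
  t = 2.0000: CF_t = 58.000000, DF = 0.878357, PV = 50.944717
  t = 3.0000: CF_t = 1058.000000, DF = 0.823203, PV = 870.948367
Price P = sum_t PV_t = 976.251098
Macaulay numerator sum_t t * PV_t:
  t * PV_t at t = 1.0000: 54.358013
  t * PV_t at t = 2.0000: 101.889434
  t * PV_t at t = 3.0000: 2612.845102
Macaulay duration D = (sum_t t * PV_t) / P = 2769.092550 / 976.251098 = 2.836455


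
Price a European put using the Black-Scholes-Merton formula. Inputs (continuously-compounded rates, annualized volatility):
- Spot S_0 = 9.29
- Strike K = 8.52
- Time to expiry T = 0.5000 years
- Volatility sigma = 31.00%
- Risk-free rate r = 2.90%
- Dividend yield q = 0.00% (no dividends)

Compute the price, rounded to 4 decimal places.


Answer: Price = 0.4056

Derivation:
d1 = (ln(S/K) + (r - q + 0.5*sigma^2) * T) / (sigma * sqrt(T)) = 0.57046278
d2 = d1 - sigma * sqrt(T) = 0.35125968
exp(-rT) = 0.98560462; exp(-qT) = 1.00000000
P = K * exp(-rT) * N(-d2) - S_0 * exp(-qT) * N(-d1)
N(-d1) = 0.28418193; N(-d2) = 0.36269677
P = 8.5200 * 0.98560462 * 0.36269677 - 9.2900 * 1.00000000 * 0.28418193 = 0.4056


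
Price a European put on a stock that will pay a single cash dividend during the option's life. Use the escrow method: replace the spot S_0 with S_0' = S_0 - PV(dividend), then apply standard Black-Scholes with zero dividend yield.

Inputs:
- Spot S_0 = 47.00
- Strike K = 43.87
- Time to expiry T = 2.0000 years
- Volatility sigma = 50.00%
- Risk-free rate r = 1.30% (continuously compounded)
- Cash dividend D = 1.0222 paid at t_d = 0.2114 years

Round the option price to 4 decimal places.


Answer: Price = 10.7028

Derivation:
PV(D) = D * exp(-r * t_d) = 1.0222 * 0.99725557 = 1.01939465
S_0' = S_0 - PV(D) = 47.0000 - 1.01939465 = 45.98060535
d1 = (ln(S_0'/K) + (r + sigma^2/2)*T) / (sigma*sqrt(T)) = 0.45677538
d2 = d1 - sigma*sqrt(T) = -0.25033140
exp(-rT) = 0.97433509
N(-d1) = 0.32391625; N(-d2) = 0.59883446
P = K * exp(-rT) * N(-d2) - S_0' * N(-d1) = 43.8700 * 0.97433509 * 0.59883446 - 45.98060535 * 0.32391625 = 10.7028


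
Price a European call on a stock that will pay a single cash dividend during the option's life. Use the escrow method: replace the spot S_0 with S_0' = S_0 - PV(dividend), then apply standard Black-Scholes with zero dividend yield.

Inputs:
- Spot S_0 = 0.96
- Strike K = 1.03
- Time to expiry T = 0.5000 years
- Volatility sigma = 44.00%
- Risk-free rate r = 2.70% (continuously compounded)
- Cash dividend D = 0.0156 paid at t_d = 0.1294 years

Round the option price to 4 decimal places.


Answer: Price = 0.0886

Derivation:
PV(D) = D * exp(-r * t_d) = 0.0156 * 0.99651230 = 0.01554559
S_0' = S_0 - PV(D) = 0.9600 - 0.01554559 = 0.94445441
d1 = (ln(S_0'/K) + (r + sigma^2/2)*T) / (sigma*sqrt(T)) = -0.07973165
d2 = d1 - sigma*sqrt(T) = -0.39085863
exp(-rT) = 0.98659072
N(d1) = 0.46822535; N(d2) = 0.34795087
C = S_0' * N(d1) - K * exp(-rT) * N(d2) = 0.94445441 * 0.46822535 - 1.0300 * 0.98659072 * 0.34795087 = 0.0886


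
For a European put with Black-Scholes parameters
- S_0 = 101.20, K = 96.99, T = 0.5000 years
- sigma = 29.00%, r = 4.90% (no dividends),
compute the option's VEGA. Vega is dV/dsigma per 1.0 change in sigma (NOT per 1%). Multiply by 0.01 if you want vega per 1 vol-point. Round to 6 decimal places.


d1 = 0.4292180903; d2 = 0.2241571237
phi(d1) = 0.3638357979; exp(-qT) = 1.0000000000; exp(-rT) = 0.9757976889
Vega = S * exp(-qT) * phi(d1) * sqrt(T) = 101.2000 * 1.0000000000 * 0.3638357979 * 0.7071067812 = 26.035801

Answer: Vega = 26.035801


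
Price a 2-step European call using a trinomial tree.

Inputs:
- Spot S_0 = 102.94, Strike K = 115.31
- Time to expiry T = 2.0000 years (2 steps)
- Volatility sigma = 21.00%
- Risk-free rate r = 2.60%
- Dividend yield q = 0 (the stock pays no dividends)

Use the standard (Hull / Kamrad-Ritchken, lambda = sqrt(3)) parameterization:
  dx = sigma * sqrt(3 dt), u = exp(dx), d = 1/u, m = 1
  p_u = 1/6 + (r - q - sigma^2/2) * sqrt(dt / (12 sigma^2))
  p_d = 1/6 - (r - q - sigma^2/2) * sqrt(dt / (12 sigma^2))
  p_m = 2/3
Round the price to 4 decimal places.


dt = T/N = 1.000000; dx = sigma*sqrt(3*dt) = 0.363731
u = exp(dx) = 1.438687; d = 1/u = 0.695078
p_u = 0.172097, p_m = 0.666667, p_d = 0.161237
Discount per step: exp(-r*dt) = 0.974335
Stock lattice S(k, j) with j the centered position index:
  k=0: S(0,+0) = 102.9400
  k=1: S(1,-1) = 71.5514; S(1,+0) = 102.9400; S(1,+1) = 148.0984
  k=2: S(2,-2) = 49.7338; S(2,-1) = 71.5514; S(2,+0) = 102.9400; S(2,+1) = 148.0984; S(2,+2) = 213.0672
Terminal payoffs V(N, j) = max(S_T - K, 0):
  V(2,-2) = 0.000000; V(2,-1) = 0.000000; V(2,+0) = 0.000000; V(2,+1) = 32.788407; V(2,+2) = 97.757205
Backward induction: V(k, j) = exp(-r*dt) * [p_u * V(k+1, j+1) + p_m * V(k+1, j) + p_d * V(k+1, j-1)]
  V(1,-1) = exp(-r*dt) * [p_u*0.000000 + p_m*0.000000 + p_d*0.000000] = 0.000000
  V(1,+0) = exp(-r*dt) * [p_u*32.788407 + p_m*0.000000 + p_d*0.000000] = 5.497949
  V(1,+1) = exp(-r*dt) * [p_u*97.757205 + p_m*32.788407 + p_d*0.000000] = 37.689826
  V(0,+0) = exp(-r*dt) * [p_u*37.689826 + p_m*5.497949 + p_d*0.000000] = 9.891047

Answer: Price = V(0,0) = 9.8910


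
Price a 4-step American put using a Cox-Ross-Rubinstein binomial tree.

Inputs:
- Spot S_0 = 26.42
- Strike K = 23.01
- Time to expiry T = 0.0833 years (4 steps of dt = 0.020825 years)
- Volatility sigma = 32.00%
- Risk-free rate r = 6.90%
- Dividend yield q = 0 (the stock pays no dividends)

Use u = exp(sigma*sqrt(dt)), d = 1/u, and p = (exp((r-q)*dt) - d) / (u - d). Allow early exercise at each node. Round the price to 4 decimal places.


Answer: Price = V(0,0) = 0.0629

Derivation:
dt = T/N = 0.020825
u = exp(sigma*sqrt(dt)) = 1.047262; d = 1/u = 0.954871
p = (exp((r-q)*dt) - d) / (u - d) = 0.504021
Discount per step: exp(-r*dt) = 0.998564
Stock lattice S(k, i) with i counting down-moves:
  k=0: S(0,0) = 26.4200
  k=1: S(1,0) = 27.6687; S(1,1) = 25.2277
  k=2: S(2,0) = 28.9763; S(2,1) = 26.4200; S(2,2) = 24.0892
  k=3: S(3,0) = 30.3458; S(3,1) = 27.6687; S(3,2) = 25.2277; S(3,3) = 23.0021
  k=4: S(4,0) = 31.7800; S(4,1) = 28.9763; S(4,2) = 26.4200; S(4,3) = 24.0892; S(4,4) = 21.9640
Terminal payoffs V(N, i) = max(K - S_T, 0):
  V(4,0) = 0.000000; V(4,1) = 0.000000; V(4,2) = 0.000000; V(4,3) = 0.000000; V(4,4) = 1.045969
Backward induction: V(k, i) = exp(-r*dt) * [p * V(k+1, i) + (1-p) * V(k+1, i+1)]; then take max(V_cont, immediate exercise) for American.
  V(3,0) = exp(-r*dt) * [p*0.000000 + (1-p)*0.000000] = 0.000000; exercise = 0.000000; V(3,0) = max -> 0.000000
  V(3,1) = exp(-r*dt) * [p*0.000000 + (1-p)*0.000000] = 0.000000; exercise = 0.000000; V(3,1) = max -> 0.000000
  V(3,2) = exp(-r*dt) * [p*0.000000 + (1-p)*0.000000] = 0.000000; exercise = 0.000000; V(3,2) = max -> 0.000000
  V(3,3) = exp(-r*dt) * [p*0.000000 + (1-p)*1.045969] = 0.518033; exercise = 0.007913; V(3,3) = max -> 0.518033
  V(2,0) = exp(-r*dt) * [p*0.000000 + (1-p)*0.000000] = 0.000000; exercise = 0.000000; V(2,0) = max -> 0.000000
  V(2,1) = exp(-r*dt) * [p*0.000000 + (1-p)*0.000000] = 0.000000; exercise = 0.000000; V(2,1) = max -> 0.000000
  V(2,2) = exp(-r*dt) * [p*0.000000 + (1-p)*0.518033] = 0.256565; exercise = 0.000000; V(2,2) = max -> 0.256565
  V(1,0) = exp(-r*dt) * [p*0.000000 + (1-p)*0.000000] = 0.000000; exercise = 0.000000; V(1,0) = max -> 0.000000
  V(1,1) = exp(-r*dt) * [p*0.000000 + (1-p)*0.256565] = 0.127068; exercise = 0.000000; V(1,1) = max -> 0.127068
  V(0,0) = exp(-r*dt) * [p*0.000000 + (1-p)*0.127068] = 0.062932; exercise = 0.000000; V(0,0) = max -> 0.062932


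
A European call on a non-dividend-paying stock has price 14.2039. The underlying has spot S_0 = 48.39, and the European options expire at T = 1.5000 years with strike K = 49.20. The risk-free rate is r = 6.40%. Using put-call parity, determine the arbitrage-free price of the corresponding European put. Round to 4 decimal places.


Put-call parity: C - P = S_0 * exp(-qT) - K * exp(-rT).
S_0 * exp(-qT) = 48.3900 * 1.00000000 = 48.39000000
K * exp(-rT) = 49.2000 * 0.90846402 = 44.69642959
P = C - S*exp(-qT) + K*exp(-rT)
P = 14.2039 - 48.39000000 + 44.69642959 = 10.5103

Answer: Put price = 10.5103
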